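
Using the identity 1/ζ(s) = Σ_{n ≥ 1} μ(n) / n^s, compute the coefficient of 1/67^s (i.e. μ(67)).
μ(67) = -1

Factor n = 67 = 67. μ(n) = 0 if any exponent ≥ 2 (not squarefree); otherwise μ(n) = (−1)^{ω(n)} where ω(n) is the number of distinct prime factors. Applying: μ(67) = -1.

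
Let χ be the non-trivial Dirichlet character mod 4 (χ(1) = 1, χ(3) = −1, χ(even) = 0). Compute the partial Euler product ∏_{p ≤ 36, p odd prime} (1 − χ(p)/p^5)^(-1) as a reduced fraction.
∏ = 52015810615424538455317584769582112629834289625/52216435813704314792391924764477903837266444288

The odd primes p ≤ 36 are [3, 5, 7, 11, 13, 17, 19, 23, 29, 31]. For each, χ(p) = 1 if p ≡ 1 mod 4, χ(p) = −1 if p ≡ 3 mod 4. Taking (1 − χ(p)/p^5)^(-1) = p^5/(p^5 − χ(p)): (1 − (-1)/3^5)^(-1) · (1 − (1)/5^5)^(-1) · (1 − (-1)/7^5)^(-1) · (1 − (-1)/11^5)^(-1) · (1 − (1)/13^5)^(-1) · (1 − (1)/17^5)^(-1) · (1 − (-1)/19^5)^(-1) · (1 − (-1)/23^5)^(-1) · (1 − (1)/29^5)^(-1) · (1 − (-1)/31^5)^(-1) = 52015810615424538455317584769582112629834289625/52216435813704314792391924764477903837266444288.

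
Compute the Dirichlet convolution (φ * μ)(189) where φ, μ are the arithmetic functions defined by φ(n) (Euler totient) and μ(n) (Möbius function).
(φ * μ)(189) = 60

Divisors of 189: [1, 3, 7, 9, 21, 27, 63, 189]. For each d | 189:
  d = 1: φ(1) · μ(189/1) = 1 · 0 = 0
  d = 3: φ(3) · μ(189/3) = 2 · 0 = 0
  d = 7: φ(7) · μ(189/7) = 6 · 0 = 0
  d = 9: φ(9) · μ(189/9) = 6 · 1 = 6
  d = 21: φ(21) · μ(189/21) = 12 · 0 = 0
  d = 27: φ(27) · μ(189/27) = 18 · -1 = -18
  d = 63: φ(63) · μ(189/63) = 36 · -1 = -36
  d = 189: φ(189) · μ(189/189) = 108 · 1 = 108
Summing: (φ * μ)(189) = 0 + 0 + 0 + 6 + 0 + -18 + -36 + 108 = 60.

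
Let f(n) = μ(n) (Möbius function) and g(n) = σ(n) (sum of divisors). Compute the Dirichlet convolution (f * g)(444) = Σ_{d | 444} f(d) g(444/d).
(μ * σ)(444) = 444

Divisors of 444: [1, 2, 3, 4, 6, 12, 37, 74, 111, 148, 222, 444]. For each d | 444:
  d = 1: μ(1) · σ(444/1) = 1 · 1064 = 1064
  d = 2: μ(2) · σ(444/2) = -1 · 456 = -456
  d = 3: μ(3) · σ(444/3) = -1 · 266 = -266
  d = 4: μ(4) · σ(444/4) = 0 · 152 = 0
  d = 6: μ(6) · σ(444/6) = 1 · 114 = 114
  d = 12: μ(12) · σ(444/12) = 0 · 38 = 0
  d = 37: μ(37) · σ(444/37) = -1 · 28 = -28
  d = 74: μ(74) · σ(444/74) = 1 · 12 = 12
  d = 111: μ(111) · σ(444/111) = 1 · 7 = 7
  d = 148: μ(148) · σ(444/148) = 0 · 4 = 0
  d = 222: μ(222) · σ(444/222) = -1 · 3 = -3
  d = 444: μ(444) · σ(444/444) = 0 · 1 = 0
Summing: (μ * σ)(444) = 1064 + -456 + -266 + 0 + 114 + 0 + -28 + 12 + 7 + 0 + -3 + 0 = 444.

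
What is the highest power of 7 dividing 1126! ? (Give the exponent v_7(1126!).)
v_7(1126!) = 185

Legendre's formula: v_p(n!) = Σ_{k ≥ 1} ⌊n / p^k⌋. For p = 7, n = 1126, the terms are:
  ⌊1126/7^1⌋ = ⌊1126/7⌋ = 160
  ⌊1126/7^2⌋ = ⌊1126/49⌋ = 22
  ⌊1126/7^3⌋ = ⌊1126/343⌋ = 3
(the next term ⌊1126/7^4⌋ = 0, terminating the sum). Summing: v_7(1126!) = 160 + 22 + 3 = 185.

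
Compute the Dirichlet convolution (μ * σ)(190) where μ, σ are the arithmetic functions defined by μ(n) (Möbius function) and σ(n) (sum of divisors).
(μ * σ)(190) = 190

Divisors of 190: [1, 2, 5, 10, 19, 38, 95, 190]. For each d | 190:
  d = 1: μ(1) · σ(190/1) = 1 · 360 = 360
  d = 2: μ(2) · σ(190/2) = -1 · 120 = -120
  d = 5: μ(5) · σ(190/5) = -1 · 60 = -60
  d = 10: μ(10) · σ(190/10) = 1 · 20 = 20
  d = 19: μ(19) · σ(190/19) = -1 · 18 = -18
  d = 38: μ(38) · σ(190/38) = 1 · 6 = 6
  d = 95: μ(95) · σ(190/95) = 1 · 3 = 3
  d = 190: μ(190) · σ(190/190) = -1 · 1 = -1
Summing: (μ * σ)(190) = 360 + -120 + -60 + 20 + -18 + 6 + 3 + -1 = 190.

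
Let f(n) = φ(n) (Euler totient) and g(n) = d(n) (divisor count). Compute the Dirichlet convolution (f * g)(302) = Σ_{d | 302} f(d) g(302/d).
(φ * d)(302) = 456

Divisors of 302: [1, 2, 151, 302]. For each d | 302:
  d = 1: φ(1) · d(302/1) = 1 · 4 = 4
  d = 2: φ(2) · d(302/2) = 1 · 2 = 2
  d = 151: φ(151) · d(302/151) = 150 · 2 = 300
  d = 302: φ(302) · d(302/302) = 150 · 1 = 150
Summing: (φ * d)(302) = 4 + 2 + 300 + 150 = 456.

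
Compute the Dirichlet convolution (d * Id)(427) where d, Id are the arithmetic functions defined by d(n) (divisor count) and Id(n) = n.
(d * Id)(427) = 567

Divisors of 427: [1, 7, 61, 427]. For each d | 427:
  d = 1: d(1) · Id(427/1) = 1 · 427 = 427
  d = 7: d(7) · Id(427/7) = 2 · 61 = 122
  d = 61: d(61) · Id(427/61) = 2 · 7 = 14
  d = 427: d(427) · Id(427/427) = 4 · 1 = 4
Summing: (d * Id)(427) = 427 + 122 + 14 + 4 = 567.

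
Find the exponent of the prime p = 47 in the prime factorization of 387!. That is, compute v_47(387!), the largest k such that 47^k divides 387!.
v_47(387!) = 8

Legendre's formula: v_p(n!) = Σ_{k ≥ 1} ⌊n / p^k⌋. For p = 47, n = 387, the terms are:
  ⌊387/47^1⌋ = ⌊387/47⌋ = 8
(the next term ⌊387/47^2⌋ = 0, terminating the sum). Summing: v_47(387!) = 8 = 8.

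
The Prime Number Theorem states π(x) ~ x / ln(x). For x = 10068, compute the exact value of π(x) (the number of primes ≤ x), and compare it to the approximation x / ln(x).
π(10068) = 1235;  x/ln(x) ≈ 1092.32;  relative error ≈ 11.55%.

Directly count primes up to 10068: π(10068) = 1235. The PNT approximation gives 10068/ln(10068) ≈ 10068/9.21712 ≈ 1092.32. Relative error (π(x) − x/ln(x)) / π(x) ≈ 11.55%; the approximation is known to undercount slightly (Li(x) is a better estimate).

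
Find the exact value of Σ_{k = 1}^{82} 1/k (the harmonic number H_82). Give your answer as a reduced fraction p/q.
H_82 = 44139711531918267321142140457772773/8845597978580177157715301537899200

Direct summation: H_82 = 1 + 1/2 + ... + 1/82. The least common denominator is lcm(1, ..., 82) = 97301577764381948734868316916891200; over this denominator the numerator is 97301577764381948734868316916891200 + 48650788882190974367434158458445600 + 32433859254793982911622772305630400 + 24325394441095487183717079229222800 + 19460315552876389746973663383378240 + 16216929627396991455811386152815200 + 13900225394911706962124045273841600 + 12162697220547743591858539614611400 + 10811286418264660970540924101876800 + 9730157776438194873486831691689120 + 8845597978580177157715301537899200 + 8108464813698495727905693076407600 + 7484736751106303748836024378222400 + 6950112697455853481062022636920800 + 6486771850958796582324554461126080 + 6081348610273871795929269807305700 + 5723622221434232278521665700993600 + 5405643209132330485270462050938400 + 5121135671809576249203595627204800 + 4865078888219097436743415845844560 + 4633408464970568987374681757947200 + 4422798989290088578857650768949600 + 4230503381060084727602970300734400 + 4054232406849247863952846538203800 + 3892063110575277949394732676675648 + 3742368375553151874418012189111200 + 3603762139421553656846974700625600 + 3475056348727926740531011318460400 + 3355226819461446508098907479892800 + 3243385925479398291162277230563040 + 3138760573044578991447365061835200 + 3040674305136935897964634903652850 + 2948532659526725719238433845966400 + 2861811110717116139260832850496800 + 2780045078982341392424809054768320 + 2702821604566165242635231025469200 + 2629772372010322938780224781537600 + 2560567835904788124601797813602400 + 2494912250368767916278674792740800 + 2432539444109548718371707922922280 + 2373209213765413383777276022363200 + 2316704232485284493687340878973600 + 2262827389869347644996937602718400 + 2211399494645044289428825384474800 + 2162257283652932194108184820375360 + 2115251690530042363801485150367200 + 2070246335412381887975921636529600 + 2027116203424623931976423269101900 + 1985746484987386708874863610548800 + 1946031555287638974697366338337824 + 1907874073811410759507221900331200 + 1871184187776575937209006094555600 + 1835878825743055636506949375790400 + 1801881069710776828423487350312800 + 1769119595716035431543060307579840 + 1737528174363963370265505659230200 + 1707045223936525416401198542401600 + 1677613409730723254049453739946400 + 1649179284142066927709632490116800 + 1621692962739699145581138615281520 + 1595107832202982766145382244539200 + 1569380286522289495723682530917600 + 1544469488323522995791560585982400 + 1520337152568467948982317451826425 + 1496947350221260749767204875644480 + 1474266329763362859619216922983200 + 1452262354692267891565198759953600 + 1430905555358558069630416425248400 + 1410167793686694909200990100244800 + 1390022539491170696212404527384160 + 1370444757244816179364342491787200 + 1351410802283082621317615512734600 + 1332898325539478749792716670094400 + 1314886186005161469390112390768800 + 1297354370191759316464910892225216 + 1280283917952394062300898906801200 + 1263656854082882451102185933985600 + 1247456125184383958139337396370400 + 1231665541321290490314788821732800 + 1216269722054774359185853961461140 + 1201254046473851218948991566875200 + 1186604606882706691888638011181600 = 485536826851100940532563545035500503, so H_82 = 485536826851100940532563545035500503/97301577764381948734868316916891200; reducing by gcd(485536826851100940532563545035500503, 97301577764381948734868316916891200) = 11 gives 44139711531918267321142140457772773/8845597978580177157715301537899200 ≈ 4.99002. (The PNT-adjacent estimate ln(82) + γ ≈ 4.98393 matches within O(1/n).)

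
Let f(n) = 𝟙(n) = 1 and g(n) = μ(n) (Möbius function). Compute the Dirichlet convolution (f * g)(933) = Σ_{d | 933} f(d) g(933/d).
(𝟙 * μ)(933) = 0

Divisors of 933: [1, 3, 311, 933]. For each d | 933:
  d = 1: 𝟙(1) · μ(933/1) = 1 · 1 = 1
  d = 3: 𝟙(3) · μ(933/3) = 1 · -1 = -1
  d = 311: 𝟙(311) · μ(933/311) = 1 · -1 = -1
  d = 933: 𝟙(933) · μ(933/933) = 1 · 1 = 1
Summing: (𝟙 * μ)(933) = 1 + -1 + -1 + 1 = 0.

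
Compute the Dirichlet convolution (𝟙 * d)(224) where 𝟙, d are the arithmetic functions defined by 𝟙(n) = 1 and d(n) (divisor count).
(𝟙 * d)(224) = 63

Divisors of 224: [1, 2, 4, 7, 8, 14, 16, 28, 32, 56, 112, 224]. For each d | 224:
  d = 1: 𝟙(1) · d(224/1) = 1 · 12 = 12
  d = 2: 𝟙(2) · d(224/2) = 1 · 10 = 10
  d = 4: 𝟙(4) · d(224/4) = 1 · 8 = 8
  d = 7: 𝟙(7) · d(224/7) = 1 · 6 = 6
  d = 8: 𝟙(8) · d(224/8) = 1 · 6 = 6
  d = 14: 𝟙(14) · d(224/14) = 1 · 5 = 5
  d = 16: 𝟙(16) · d(224/16) = 1 · 4 = 4
  d = 28: 𝟙(28) · d(224/28) = 1 · 4 = 4
  d = 32: 𝟙(32) · d(224/32) = 1 · 2 = 2
  d = 56: 𝟙(56) · d(224/56) = 1 · 3 = 3
  d = 112: 𝟙(112) · d(224/112) = 1 · 2 = 2
  d = 224: 𝟙(224) · d(224/224) = 1 · 1 = 1
Summing: (𝟙 * d)(224) = 12 + 10 + 8 + 6 + 6 + 5 + 4 + 4 + 2 + 3 + 2 + 1 = 63.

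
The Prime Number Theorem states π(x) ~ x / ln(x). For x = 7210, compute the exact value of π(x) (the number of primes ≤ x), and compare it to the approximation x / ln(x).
π(7210) = 920;  x/ln(x) ≈ 811.64;  relative error ≈ 11.78%.

Directly count primes up to 7210: π(7210) = 920. The PNT approximation gives 7210/ln(7210) ≈ 7210/8.88322 ≈ 811.64. Relative error (π(x) − x/ln(x)) / π(x) ≈ 11.78%; the approximation is known to undercount slightly (Li(x) is a better estimate).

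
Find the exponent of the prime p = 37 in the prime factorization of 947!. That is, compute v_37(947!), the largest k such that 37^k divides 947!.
v_37(947!) = 25

Legendre's formula: v_p(n!) = Σ_{k ≥ 1} ⌊n / p^k⌋. For p = 37, n = 947, the terms are:
  ⌊947/37^1⌋ = ⌊947/37⌋ = 25
(the next term ⌊947/37^2⌋ = 0, terminating the sum). Summing: v_37(947!) = 25 = 25.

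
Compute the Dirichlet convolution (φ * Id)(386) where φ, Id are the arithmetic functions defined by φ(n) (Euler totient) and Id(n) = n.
(φ * Id)(386) = 1155

Divisors of 386: [1, 2, 193, 386]. For each d | 386:
  d = 1: φ(1) · Id(386/1) = 1 · 386 = 386
  d = 2: φ(2) · Id(386/2) = 1 · 193 = 193
  d = 193: φ(193) · Id(386/193) = 192 · 2 = 384
  d = 386: φ(386) · Id(386/386) = 192 · 1 = 192
Summing: (φ * Id)(386) = 386 + 193 + 384 + 192 = 1155.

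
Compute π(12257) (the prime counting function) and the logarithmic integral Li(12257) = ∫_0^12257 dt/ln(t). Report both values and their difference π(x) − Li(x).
π(12257) = 1465;  Li(12257) ≈ 1488.43;  π(x) − Li(x) ≈ -23.43.

Direct count of primes ≤ 12257 gives π(12257) = 1465. Numerical evaluation of the logarithmic integral gives Li(12257) ≈ 1488.43. The difference π(x) − Li(x) ≈ -23.43 is typically negative for small/moderate x (Li(x) overestimates), though Littlewood's theorem shows this sign changes infinitely often.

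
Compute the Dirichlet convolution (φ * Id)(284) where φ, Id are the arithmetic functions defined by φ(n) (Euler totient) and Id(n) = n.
(φ * Id)(284) = 1128

Divisors of 284: [1, 2, 4, 71, 142, 284]. For each d | 284:
  d = 1: φ(1) · Id(284/1) = 1 · 284 = 284
  d = 2: φ(2) · Id(284/2) = 1 · 142 = 142
  d = 4: φ(4) · Id(284/4) = 2 · 71 = 142
  d = 71: φ(71) · Id(284/71) = 70 · 4 = 280
  d = 142: φ(142) · Id(284/142) = 70 · 2 = 140
  d = 284: φ(284) · Id(284/284) = 140 · 1 = 140
Summing: (φ * Id)(284) = 284 + 142 + 142 + 280 + 140 + 140 = 1128.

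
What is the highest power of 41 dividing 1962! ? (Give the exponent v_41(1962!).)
v_41(1962!) = 48

Legendre's formula: v_p(n!) = Σ_{k ≥ 1} ⌊n / p^k⌋. For p = 41, n = 1962, the terms are:
  ⌊1962/41^1⌋ = ⌊1962/41⌋ = 47
  ⌊1962/41^2⌋ = ⌊1962/1681⌋ = 1
(the next term ⌊1962/41^3⌋ = 0, terminating the sum). Summing: v_41(1962!) = 47 + 1 = 48.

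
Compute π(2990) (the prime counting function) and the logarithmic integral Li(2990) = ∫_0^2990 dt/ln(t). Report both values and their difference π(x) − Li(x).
π(2990) = 429;  Li(2990) ≈ 441.51;  π(x) − Li(x) ≈ -12.51.

Direct count of primes ≤ 2990 gives π(2990) = 429. Numerical evaluation of the logarithmic integral gives Li(2990) ≈ 441.51. The difference π(x) − Li(x) ≈ -12.51 is typically negative for small/moderate x (Li(x) overestimates), though Littlewood's theorem shows this sign changes infinitely often.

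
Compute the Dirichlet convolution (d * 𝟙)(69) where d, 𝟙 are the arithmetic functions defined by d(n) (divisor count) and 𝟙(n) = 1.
(d * 𝟙)(69) = 9

Divisors of 69: [1, 3, 23, 69]. For each d | 69:
  d = 1: d(1) · 𝟙(69/1) = 1 · 1 = 1
  d = 3: d(3) · 𝟙(69/3) = 2 · 1 = 2
  d = 23: d(23) · 𝟙(69/23) = 2 · 1 = 2
  d = 69: d(69) · 𝟙(69/69) = 4 · 1 = 4
Summing: (d * 𝟙)(69) = 1 + 2 + 2 + 4 = 9.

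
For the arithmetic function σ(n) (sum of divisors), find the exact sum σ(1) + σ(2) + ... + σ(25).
Σ_{n ≤ 25} σ(n) = 522

Compute σ(n) for each 1 ≤ n ≤ 25: σ(1) = 1, σ(2) = 3, σ(3) = 4, σ(4) = 7, σ(5) = 6, σ(6) = 12, σ(7) = 8, σ(8) = 15, σ(9) = 13, σ(10) = 18, σ(11) = 12, σ(12) = 28, σ(13) = 14, σ(14) = 24, σ(15) = 24, σ(16) = 31, σ(17) = 18, σ(18) = 39, σ(19) = 20, σ(20) = 42, σ(21) = 32, σ(22) = 36, σ(23) = 24, σ(24) = 60, σ(25) = 31. Summing all 25 values: 522. (Average order: Σ_{n ≤ x} σ(n) ~ (π²/12) x². For x = 25, (π²/12)·25² ≈ 514.04.)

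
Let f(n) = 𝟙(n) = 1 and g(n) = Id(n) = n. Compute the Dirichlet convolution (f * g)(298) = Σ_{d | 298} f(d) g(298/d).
(𝟙 * Id)(298) = 450

Divisors of 298: [1, 2, 149, 298]. For each d | 298:
  d = 1: 𝟙(1) · Id(298/1) = 1 · 298 = 298
  d = 2: 𝟙(2) · Id(298/2) = 1 · 149 = 149
  d = 149: 𝟙(149) · Id(298/149) = 1 · 2 = 2
  d = 298: 𝟙(298) · Id(298/298) = 1 · 1 = 1
Summing: (𝟙 * Id)(298) = 298 + 149 + 2 + 1 = 450.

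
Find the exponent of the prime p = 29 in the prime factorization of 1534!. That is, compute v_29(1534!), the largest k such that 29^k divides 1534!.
v_29(1534!) = 53

Legendre's formula: v_p(n!) = Σ_{k ≥ 1} ⌊n / p^k⌋. For p = 29, n = 1534, the terms are:
  ⌊1534/29^1⌋ = ⌊1534/29⌋ = 52
  ⌊1534/29^2⌋ = ⌊1534/841⌋ = 1
(the next term ⌊1534/29^3⌋ = 0, terminating the sum). Summing: v_29(1534!) = 52 + 1 = 53.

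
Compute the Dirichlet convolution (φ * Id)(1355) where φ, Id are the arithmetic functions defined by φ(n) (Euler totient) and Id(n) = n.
(φ * Id)(1355) = 4869

Divisors of 1355: [1, 5, 271, 1355]. For each d | 1355:
  d = 1: φ(1) · Id(1355/1) = 1 · 1355 = 1355
  d = 5: φ(5) · Id(1355/5) = 4 · 271 = 1084
  d = 271: φ(271) · Id(1355/271) = 270 · 5 = 1350
  d = 1355: φ(1355) · Id(1355/1355) = 1080 · 1 = 1080
Summing: (φ * Id)(1355) = 1355 + 1084 + 1350 + 1080 = 4869.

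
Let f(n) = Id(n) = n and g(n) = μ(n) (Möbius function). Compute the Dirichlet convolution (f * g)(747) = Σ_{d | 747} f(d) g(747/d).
(Id * μ)(747) = 492

Divisors of 747: [1, 3, 9, 83, 249, 747]. For each d | 747:
  d = 1: Id(1) · μ(747/1) = 1 · 0 = 0
  d = 3: Id(3) · μ(747/3) = 3 · 1 = 3
  d = 9: Id(9) · μ(747/9) = 9 · -1 = -9
  d = 83: Id(83) · μ(747/83) = 83 · 0 = 0
  d = 249: Id(249) · μ(747/249) = 249 · -1 = -249
  d = 747: Id(747) · μ(747/747) = 747 · 1 = 747
Summing: (Id * μ)(747) = 0 + 3 + -9 + 0 + -249 + 747 = 492.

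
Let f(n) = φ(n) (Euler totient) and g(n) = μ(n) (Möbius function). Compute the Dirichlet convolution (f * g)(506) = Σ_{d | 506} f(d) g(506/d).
(φ * μ)(506) = 0

Divisors of 506: [1, 2, 11, 22, 23, 46, 253, 506]. For each d | 506:
  d = 1: φ(1) · μ(506/1) = 1 · -1 = -1
  d = 2: φ(2) · μ(506/2) = 1 · 1 = 1
  d = 11: φ(11) · μ(506/11) = 10 · 1 = 10
  d = 22: φ(22) · μ(506/22) = 10 · -1 = -10
  d = 23: φ(23) · μ(506/23) = 22 · 1 = 22
  d = 46: φ(46) · μ(506/46) = 22 · -1 = -22
  d = 253: φ(253) · μ(506/253) = 220 · -1 = -220
  d = 506: φ(506) · μ(506/506) = 220 · 1 = 220
Summing: (φ * μ)(506) = -1 + 1 + 10 + -10 + 22 + -22 + -220 + 220 = 0.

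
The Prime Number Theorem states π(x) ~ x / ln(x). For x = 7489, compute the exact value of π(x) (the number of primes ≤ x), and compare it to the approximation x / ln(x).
π(7489) = 949;  x/ln(x) ≈ 839.46;  relative error ≈ 11.54%.

Directly count primes up to 7489: π(7489) = 949. The PNT approximation gives 7489/ln(7489) ≈ 7489/8.92119 ≈ 839.46. Relative error (π(x) − x/ln(x)) / π(x) ≈ 11.54%; the approximation is known to undercount slightly (Li(x) is a better estimate).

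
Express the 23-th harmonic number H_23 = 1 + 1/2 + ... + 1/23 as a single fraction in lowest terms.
H_23 = 444316699/118982864

Direct summation: H_23 = 1 + 1/2 + ... + 1/23. The least common denominator is lcm(1, ..., 23) = 5354228880; over this denominator the numerator is 5354228880 + 2677114440 + 1784742960 + 1338557220 + 1070845776 + 892371480 + 764889840 + 669278610 + 594914320 + 535422888 + 486748080 + 446185740 + 411863760 + 382444920 + 356948592 + 334639305 + 314954640 + 297457160 + 281801520 + 267711444 + 254963280 + 243374040 + 232792560 = 19994251455, so H_23 = 19994251455/5354228880; reducing by gcd(19994251455, 5354228880) = 45 gives 444316699/118982864 ≈ 3.73429. (The PNT-adjacent estimate ln(23) + γ ≈ 3.71271 matches within O(1/n).)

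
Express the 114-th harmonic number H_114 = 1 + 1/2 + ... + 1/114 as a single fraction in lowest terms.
H_114 = 92422098728954394895401052885520758853316071035681/17379782769567790172972927968296006432665936992320

Direct summation: H_114 = 1 + 1/2 + ... + 1/114. The least common denominator is lcm(1, ..., 114) = 955888052326228459513511038256280353796626534577600; over this denominator the numerator is 955888052326228459513511038256280353796626534577600 + 477944026163114229756755519128140176898313267288800 + 318629350775409486504503679418760117932208844859200 + 238972013081557114878377759564070088449156633644400 + 191177610465245691902702207651256070759325306915520 + 159314675387704743252251839709380058966104422429600 + 136555436046604065644787291179468621970946647796800 + 119486006540778557439188879782035044224578316822200 + 106209783591803162168167893139586705977402948286400 + 95588805232622845951351103825628035379662653457760 + 86898913847838950864864639841480032163329684961600 + 79657337693852371626125919854690029483052211214800 + 73529850178940650731808541404329257984355887275200 + 68277718023302032822393645589734310985473323898400 + 63725870155081897300900735883752023586441768971840 + 59743003270389278719594439891017522112289158411100 + 56228708960366379971383002250369432576272149092800 + 53104891795901581084083946569793352988701474143200 + 50309897490854129448079528329277913357717186030400 + 47794402616311422975675551912814017689831326728880 + 45518478682201355214929097059822873990315549265600 + 43449456923919475432432319920740016081664842480800 + 41560350101140367804935262532881754512896805851200 + 39828668846926185813062959927345014741526105607400 + 38235522093049138380540441530251214151865061383104 + 36764925089470325365904270702164628992177943637600 + 35403261197267720722722631046528901992467649428800 + 34138859011651016411196822794867155492736661949200 + 32961656976766498603914173732975184613676777054400 + 31862935077540948650450367941876011793220884485920 + 30835098462136401919790678653428398509568597889600 + 29871501635194639359797219945508761056144579205550 + 28966304615946316954954879947160010721109894987200 + 28114354480183189985691501125184716288136074546400 + 27311087209320813128957458235893724394189329559360 + 26552445897950790542041973284896676494350737071600 + 25834812225033201608473271304223793345854771204800 + 25154948745427064724039764164638956678858593015200 + 24509950059646883577269513801443085994785295758400 + 23897201308155711487837775956407008844915663364440 + 23314342739664108768622220445275130580405525233600 + 22759239341100677607464548529911436995157774632800 + 22229954705261126965430489261773961716200617083200 + 21724728461959737716216159960370008040832421240400 + 21241956718360632433633578627917341195480589657280 + 20780175050570183902467631266440877256448402925600 + 20338043666515499138585341239495326676523968820800 + 19914334423463092906531479963672507370763052803700 + 19507919435229152234969613025638374567278092542400 + 19117761046524569190270220765125607075932530691552 + 18742902986788793323794334083456477525424049697600 + 18382462544735162682952135351082314496088971818800 + 18035623628796763387047378080307176486728802539200 + 17701630598633860361361315523264450996233824714400 + 17379782769567790172972927968296006432665936992320 + 17069429505825508205598411397433577746368330974600 + 16769965830284709816026509443092637785905728676800 + 16480828488383249301957086866487592306838388527200 + 16201492412308956940906966750106446674519093806400 + 15931467538770474325225183970938005896610442242960 + 15670295939774237041205098987807874652403713681600 + 15417549231068200959895339326714199254784298944800 + 15172826227400451738309699019940957996771849755200 + 14935750817597319679898609972754380528072289602775 + 14705970035788130146361708280865851596871177455040 + 14483152307973158477477439973580005360554947493600 + 14266985855615350141992702063526572444725769172800 + 14057177240091594992845750562592358144068037273200 + 13853450033713455934978420844293918170965601950400 + 13655543604660406564478729117946862197094664779680 + 13463212004594767035401563919102540194318683585600 + 13276222948975395271020986642448338247175368535800 + 13094356881181211774157685455565484298583925131200 + 12917406112516600804236635652111896672927385602400 + 12745174031016379460180147176750404717288353794368 + 12577474372713532362019882082319478339429296507600 + 12414130549691278694980662834497147451904240708800 + 12254975029823441788634756900721542997392647879200 + 12099848763623145057133051117168105744261095374400 + 11948600654077855743918887978203504422457831682220 + 11801087065755906907574210348842967330822549809600 + 11657171369832054384311110222637565290202762616800 + 11516723522002752524259169135617835587911163067200 + 11379619670550338803732274264955718497578887316400 + 11245741792073275994276600450073886515254429818560 + 11114977352630563482715244630886980858100308541600 + 10987218992255499534638057910991728204558925684800 + 10862364230979868858108079980185004020416210620200 + 10740315194676724264196753238834610716816028478400 + 10620978359180316216816789313958670597740294828640 + 10504264311277235818829791629189893997765126753600 + 10390087525285091951233815633220438628224201462800 + 10278366154045467306596892884476132836522865963200 + 10169021833257749569292670619747663338261984410400 + 10061979498170825889615905665855582671543437206080 + 9957167211731546453265739981836253685381526401850 + 9854516003363179994984649878930725296872438500800 + 9753959717614576117484806512819187283639046271200 + 9655434871982105651651626649053336907036631662400 + 9558880523262284595135110382562803537966265345776 + 9464238141843846133797138992636439146501252817600 + 9371451493394396661897167041728238762712024848800 + 9280466527439111257412728526760003434918704219200 + 9191231272367581341476067675541157248044485909400 + 9103695736440271042985819411964574798063109853120 + 9017811814398381693523689040153588243364401269600 + 8933533199310546350593561105198881811183425556800 + 8850815299316930180680657761632225498116912357200 + 8769615158956224399206523286754865631161711326400 + 8689891384783895086486463984148003216332968496160 + 8611604075011067202824423768074597781951590401600 + 8534714752912754102799205698716788873184165487300 + 8459186303771933270031071135011330564571916235200 + 8384982915142354908013254721546318892952864338400 = 5083215430092491719247057908703641736932383906962455, so H_114 = 5083215430092491719247057908703641736932383906962455/955888052326228459513511038256280353796626534577600; reducing by gcd(5083215430092491719247057908703641736932383906962455, 955888052326228459513511038256280353796626534577600) = 55 gives 92422098728954394895401052885520758853316071035681/17379782769567790172972927968296006432665936992320 ≈ 5.31779. (The PNT-adjacent estimate ln(114) + γ ≈ 5.31341 matches within O(1/n).)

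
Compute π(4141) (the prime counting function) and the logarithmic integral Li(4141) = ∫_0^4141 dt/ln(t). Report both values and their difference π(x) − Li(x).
π(4141) = 570;  Li(4141) ≈ 582.33;  π(x) − Li(x) ≈ -12.33.

Direct count of primes ≤ 4141 gives π(4141) = 570. Numerical evaluation of the logarithmic integral gives Li(4141) ≈ 582.33. The difference π(x) − Li(x) ≈ -12.33 is typically negative for small/moderate x (Li(x) overestimates), though Littlewood's theorem shows this sign changes infinitely often.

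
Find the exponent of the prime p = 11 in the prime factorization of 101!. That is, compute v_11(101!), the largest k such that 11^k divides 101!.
v_11(101!) = 9

Legendre's formula: v_p(n!) = Σ_{k ≥ 1} ⌊n / p^k⌋. For p = 11, n = 101, the terms are:
  ⌊101/11^1⌋ = ⌊101/11⌋ = 9
(the next term ⌊101/11^2⌋ = 0, terminating the sum). Summing: v_11(101!) = 9 = 9.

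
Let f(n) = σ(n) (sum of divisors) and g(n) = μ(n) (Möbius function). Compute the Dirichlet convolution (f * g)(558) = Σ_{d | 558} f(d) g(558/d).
(σ * μ)(558) = 558

Divisors of 558: [1, 2, 3, 6, 9, 18, 31, 62, 93, 186, 279, 558]. For each d | 558:
  d = 1: σ(1) · μ(558/1) = 1 · 0 = 0
  d = 2: σ(2) · μ(558/2) = 3 · 0 = 0
  d = 3: σ(3) · μ(558/3) = 4 · -1 = -4
  d = 6: σ(6) · μ(558/6) = 12 · 1 = 12
  d = 9: σ(9) · μ(558/9) = 13 · 1 = 13
  d = 18: σ(18) · μ(558/18) = 39 · -1 = -39
  d = 31: σ(31) · μ(558/31) = 32 · 0 = 0
  d = 62: σ(62) · μ(558/62) = 96 · 0 = 0
  d = 93: σ(93) · μ(558/93) = 128 · 1 = 128
  d = 186: σ(186) · μ(558/186) = 384 · -1 = -384
  d = 279: σ(279) · μ(558/279) = 416 · -1 = -416
  d = 558: σ(558) · μ(558/558) = 1248 · 1 = 1248
Summing: (σ * μ)(558) = 0 + 0 + -4 + 12 + 13 + -39 + 0 + 0 + 128 + -384 + -416 + 1248 = 558.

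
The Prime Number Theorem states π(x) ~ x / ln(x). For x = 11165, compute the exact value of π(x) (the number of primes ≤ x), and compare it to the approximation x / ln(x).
π(11165) = 1352;  x/ln(x) ≈ 1197.89;  relative error ≈ 11.40%.

Directly count primes up to 11165: π(11165) = 1352. The PNT approximation gives 11165/ln(11165) ≈ 11165/9.32054 ≈ 1197.89. Relative error (π(x) − x/ln(x)) / π(x) ≈ 11.40%; the approximation is known to undercount slightly (Li(x) is a better estimate).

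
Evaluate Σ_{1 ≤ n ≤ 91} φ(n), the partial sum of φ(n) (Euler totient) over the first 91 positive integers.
Σ_{n ≤ 91} φ(n) = 2552

Compute φ(n) for each 1 ≤ n ≤ 91: φ(1) = 1, φ(2) = 1, φ(3) = 2, φ(4) = 2, φ(5) = 4, φ(6) = 2, φ(7) = 6, φ(8) = 4, φ(9) = 6, φ(10) = 4, φ(11) = 10, φ(12) = 4, φ(13) = 12, φ(14) = 6, φ(15) = 8, φ(16) = 8, φ(17) = 16, φ(18) = 6, φ(19) = 18, φ(20) = 8, φ(21) = 12, φ(22) = 10, φ(23) = 22, φ(24) = 8, φ(25) = 20, φ(26) = 12, φ(27) = 18, φ(28) = 12, φ(29) = 28, φ(30) = 8, φ(31) = 30, φ(32) = 16, φ(33) = 20, φ(34) = 16, φ(35) = 24, φ(36) = 12, φ(37) = 36, φ(38) = 18, φ(39) = 24, φ(40) = 16, φ(41) = 40, φ(42) = 12, φ(43) = 42, φ(44) = 20, φ(45) = 24, φ(46) = 22, φ(47) = 46, φ(48) = 16, φ(49) = 42, φ(50) = 20, φ(51) = 32, φ(52) = 24, φ(53) = 52, φ(54) = 18, φ(55) = 40, φ(56) = 24, φ(57) = 36, φ(58) = 28, φ(59) = 58, φ(60) = 16, φ(61) = 60, φ(62) = 30, φ(63) = 36, φ(64) = 32, φ(65) = 48, φ(66) = 20, φ(67) = 66, φ(68) = 32, φ(69) = 44, φ(70) = 24, φ(71) = 70, φ(72) = 24, φ(73) = 72, φ(74) = 36, φ(75) = 40, φ(76) = 36, φ(77) = 60, φ(78) = 24, φ(79) = 78, φ(80) = 32, φ(81) = 54, φ(82) = 40, φ(83) = 82, φ(84) = 24, φ(85) = 64, φ(86) = 42, φ(87) = 56, φ(88) = 40, φ(89) = 88, φ(90) = 24, φ(91) = 72. Summing all 91 values: 2552. (Average order: Σ_{n ≤ x} φ(n) ~ (3/π²) x². For x = 91, (3/π²)·91² ≈ 2517.12.)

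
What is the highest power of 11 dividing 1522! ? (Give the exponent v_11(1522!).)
v_11(1522!) = 151

Legendre's formula: v_p(n!) = Σ_{k ≥ 1} ⌊n / p^k⌋. For p = 11, n = 1522, the terms are:
  ⌊1522/11^1⌋ = ⌊1522/11⌋ = 138
  ⌊1522/11^2⌋ = ⌊1522/121⌋ = 12
  ⌊1522/11^3⌋ = ⌊1522/1331⌋ = 1
(the next term ⌊1522/11^4⌋ = 0, terminating the sum). Summing: v_11(1522!) = 138 + 12 + 1 = 151.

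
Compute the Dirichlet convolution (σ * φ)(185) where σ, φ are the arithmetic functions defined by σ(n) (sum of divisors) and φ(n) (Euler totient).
(σ * φ)(185) = 740

Divisors of 185: [1, 5, 37, 185]. For each d | 185:
  d = 1: σ(1) · φ(185/1) = 1 · 144 = 144
  d = 5: σ(5) · φ(185/5) = 6 · 36 = 216
  d = 37: σ(37) · φ(185/37) = 38 · 4 = 152
  d = 185: σ(185) · φ(185/185) = 228 · 1 = 228
Summing: (σ * φ)(185) = 144 + 216 + 152 + 228 = 740.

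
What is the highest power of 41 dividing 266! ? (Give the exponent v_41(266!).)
v_41(266!) = 6

Legendre's formula: v_p(n!) = Σ_{k ≥ 1} ⌊n / p^k⌋. For p = 41, n = 266, the terms are:
  ⌊266/41^1⌋ = ⌊266/41⌋ = 6
(the next term ⌊266/41^2⌋ = 0, terminating the sum). Summing: v_41(266!) = 6 = 6.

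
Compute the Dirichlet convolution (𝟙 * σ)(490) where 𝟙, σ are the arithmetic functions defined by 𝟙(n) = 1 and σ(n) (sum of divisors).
(𝟙 * σ)(490) = 1848

Divisors of 490: [1, 2, 5, 7, 10, 14, 35, 49, 70, 98, 245, 490]. For each d | 490:
  d = 1: 𝟙(1) · σ(490/1) = 1 · 1026 = 1026
  d = 2: 𝟙(2) · σ(490/2) = 1 · 342 = 342
  d = 5: 𝟙(5) · σ(490/5) = 1 · 171 = 171
  d = 7: 𝟙(7) · σ(490/7) = 1 · 144 = 144
  d = 10: 𝟙(10) · σ(490/10) = 1 · 57 = 57
  d = 14: 𝟙(14) · σ(490/14) = 1 · 48 = 48
  d = 35: 𝟙(35) · σ(490/35) = 1 · 24 = 24
  d = 49: 𝟙(49) · σ(490/49) = 1 · 18 = 18
  d = 70: 𝟙(70) · σ(490/70) = 1 · 8 = 8
  d = 98: 𝟙(98) · σ(490/98) = 1 · 6 = 6
  d = 245: 𝟙(245) · σ(490/245) = 1 · 3 = 3
  d = 490: 𝟙(490) · σ(490/490) = 1 · 1 = 1
Summing: (𝟙 * σ)(490) = 1026 + 342 + 171 + 144 + 57 + 48 + 24 + 18 + 8 + 6 + 3 + 1 = 1848.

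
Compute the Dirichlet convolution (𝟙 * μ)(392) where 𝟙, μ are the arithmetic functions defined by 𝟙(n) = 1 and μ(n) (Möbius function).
(𝟙 * μ)(392) = 0

Divisors of 392: [1, 2, 4, 7, 8, 14, 28, 49, 56, 98, 196, 392]. For each d | 392:
  d = 1: 𝟙(1) · μ(392/1) = 1 · 0 = 0
  d = 2: 𝟙(2) · μ(392/2) = 1 · 0 = 0
  d = 4: 𝟙(4) · μ(392/4) = 1 · 0 = 0
  d = 7: 𝟙(7) · μ(392/7) = 1 · 0 = 0
  d = 8: 𝟙(8) · μ(392/8) = 1 · 0 = 0
  d = 14: 𝟙(14) · μ(392/14) = 1 · 0 = 0
  d = 28: 𝟙(28) · μ(392/28) = 1 · 1 = 1
  d = 49: 𝟙(49) · μ(392/49) = 1 · 0 = 0
  d = 56: 𝟙(56) · μ(392/56) = 1 · -1 = -1
  d = 98: 𝟙(98) · μ(392/98) = 1 · 0 = 0
  d = 196: 𝟙(196) · μ(392/196) = 1 · -1 = -1
  d = 392: 𝟙(392) · μ(392/392) = 1 · 1 = 1
Summing: (𝟙 * μ)(392) = 0 + 0 + 0 + 0 + 0 + 0 + 1 + 0 + -1 + 0 + -1 + 1 = 0.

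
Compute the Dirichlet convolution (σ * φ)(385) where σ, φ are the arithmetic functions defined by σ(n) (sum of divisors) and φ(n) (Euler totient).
(σ * φ)(385) = 3080

Divisors of 385: [1, 5, 7, 11, 35, 55, 77, 385]. For each d | 385:
  d = 1: σ(1) · φ(385/1) = 1 · 240 = 240
  d = 5: σ(5) · φ(385/5) = 6 · 60 = 360
  d = 7: σ(7) · φ(385/7) = 8 · 40 = 320
  d = 11: σ(11) · φ(385/11) = 12 · 24 = 288
  d = 35: σ(35) · φ(385/35) = 48 · 10 = 480
  d = 55: σ(55) · φ(385/55) = 72 · 6 = 432
  d = 77: σ(77) · φ(385/77) = 96 · 4 = 384
  d = 385: σ(385) · φ(385/385) = 576 · 1 = 576
Summing: (σ * φ)(385) = 240 + 360 + 320 + 288 + 480 + 432 + 384 + 576 = 3080.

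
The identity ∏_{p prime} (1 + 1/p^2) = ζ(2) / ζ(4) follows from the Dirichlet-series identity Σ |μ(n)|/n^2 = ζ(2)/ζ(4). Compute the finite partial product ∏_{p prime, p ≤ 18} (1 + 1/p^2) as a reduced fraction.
∏ = 17690000/11792781

The primes p ≤ 18 are [2, 3, 5, 7, 11, 13, 17]. For each, (1 + 1/p^2) = (p^2 + 1)/p^2. Multiplying these fractions over p ∈ [2, 3, 5, 7, 11, 13, 17] gives 17690000/11792781. (In the limit P → ∞ this tends to ζ(2)/ζ(4).)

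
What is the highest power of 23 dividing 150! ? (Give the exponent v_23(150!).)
v_23(150!) = 6

Legendre's formula: v_p(n!) = Σ_{k ≥ 1} ⌊n / p^k⌋. For p = 23, n = 150, the terms are:
  ⌊150/23^1⌋ = ⌊150/23⌋ = 6
(the next term ⌊150/23^2⌋ = 0, terminating the sum). Summing: v_23(150!) = 6 = 6.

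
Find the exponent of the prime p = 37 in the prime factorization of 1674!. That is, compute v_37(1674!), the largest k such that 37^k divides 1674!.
v_37(1674!) = 46

Legendre's formula: v_p(n!) = Σ_{k ≥ 1} ⌊n / p^k⌋. For p = 37, n = 1674, the terms are:
  ⌊1674/37^1⌋ = ⌊1674/37⌋ = 45
  ⌊1674/37^2⌋ = ⌊1674/1369⌋ = 1
(the next term ⌊1674/37^3⌋ = 0, terminating the sum). Summing: v_37(1674!) = 45 + 1 = 46.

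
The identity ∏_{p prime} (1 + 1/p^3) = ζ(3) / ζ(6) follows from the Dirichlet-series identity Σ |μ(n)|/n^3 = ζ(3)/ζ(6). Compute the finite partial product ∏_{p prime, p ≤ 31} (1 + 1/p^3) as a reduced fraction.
∏ = 123276368443014873612288/104343309932640260237195

The primes p ≤ 31 are [2, 3, 5, 7, 11, 13, 17, 19, 23, 29, 31]. For each, (1 + 1/p^3) = (p^3 + 1)/p^3. Multiplying these fractions over p ∈ [2, 3, 5, 7, 11, 13, 17, 19, 23, 29, 31] gives 123276368443014873612288/104343309932640260237195. (In the limit P → ∞ this tends to ζ(3)/ζ(6).)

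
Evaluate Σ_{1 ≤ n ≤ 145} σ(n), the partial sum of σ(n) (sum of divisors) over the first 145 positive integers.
Σ_{n ≤ 145} σ(n) = 17366

Compute σ(n) for each 1 ≤ n ≤ 145: σ(1) = 1, σ(2) = 3, σ(3) = 4, σ(4) = 7, σ(5) = 6, σ(6) = 12, σ(7) = 8, σ(8) = 15, σ(9) = 13, σ(10) = 18, σ(11) = 12, σ(12) = 28, σ(13) = 14, σ(14) = 24, σ(15) = 24, σ(16) = 31, σ(17) = 18, σ(18) = 39, σ(19) = 20, σ(20) = 42, σ(21) = 32, σ(22) = 36, σ(23) = 24, σ(24) = 60, σ(25) = 31, σ(26) = 42, σ(27) = 40, σ(28) = 56, σ(29) = 30, σ(30) = 72, σ(31) = 32, σ(32) = 63, σ(33) = 48, σ(34) = 54, σ(35) = 48, σ(36) = 91, σ(37) = 38, σ(38) = 60, σ(39) = 56, σ(40) = 90, σ(41) = 42, σ(42) = 96, σ(43) = 44, σ(44) = 84, σ(45) = 78, σ(46) = 72, σ(47) = 48, σ(48) = 124, σ(49) = 57, σ(50) = 93, σ(51) = 72, σ(52) = 98, σ(53) = 54, σ(54) = 120, σ(55) = 72, σ(56) = 120, σ(57) = 80, σ(58) = 90, σ(59) = 60, σ(60) = 168, σ(61) = 62, σ(62) = 96, σ(63) = 104, σ(64) = 127, σ(65) = 84, σ(66) = 144, σ(67) = 68, σ(68) = 126, σ(69) = 96, σ(70) = 144, σ(71) = 72, σ(72) = 195, σ(73) = 74, σ(74) = 114, σ(75) = 124, σ(76) = 140, σ(77) = 96, σ(78) = 168, σ(79) = 80, σ(80) = 186, σ(81) = 121, σ(82) = 126, σ(83) = 84, σ(84) = 224, σ(85) = 108, σ(86) = 132, σ(87) = 120, σ(88) = 180, σ(89) = 90, σ(90) = 234, σ(91) = 112, σ(92) = 168, σ(93) = 128, σ(94) = 144, σ(95) = 120, σ(96) = 252, σ(97) = 98, σ(98) = 171, σ(99) = 156, σ(100) = 217, σ(101) = 102, σ(102) = 216, σ(103) = 104, σ(104) = 210, σ(105) = 192, σ(106) = 162, σ(107) = 108, σ(108) = 280, σ(109) = 110, σ(110) = 216, σ(111) = 152, σ(112) = 248, σ(113) = 114, σ(114) = 240, σ(115) = 144, σ(116) = 210, σ(117) = 182, σ(118) = 180, σ(119) = 144, σ(120) = 360, σ(121) = 133, σ(122) = 186, σ(123) = 168, σ(124) = 224, σ(125) = 156, σ(126) = 312, σ(127) = 128, σ(128) = 255, σ(129) = 176, σ(130) = 252, σ(131) = 132, σ(132) = 336, σ(133) = 160, σ(134) = 204, σ(135) = 240, σ(136) = 270, σ(137) = 138, σ(138) = 288, σ(139) = 140, σ(140) = 336, σ(141) = 192, σ(142) = 216, σ(143) = 168, σ(144) = 403, σ(145) = 180. Summing all 145 values: 17366. (Average order: Σ_{n ≤ x} σ(n) ~ (π²/12) x². For x = 145, (π²/12)·145² ≈ 17292.37.)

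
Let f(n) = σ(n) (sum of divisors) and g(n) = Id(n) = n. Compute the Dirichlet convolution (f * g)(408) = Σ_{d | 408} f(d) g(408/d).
(σ * Id)(408) = 12005

Divisors of 408: [1, 2, 3, 4, 6, 8, 12, 17, 24, 34, 51, 68, 102, 136, 204, 408]. For each d | 408:
  d = 1: σ(1) · Id(408/1) = 1 · 408 = 408
  d = 2: σ(2) · Id(408/2) = 3 · 204 = 612
  d = 3: σ(3) · Id(408/3) = 4 · 136 = 544
  d = 4: σ(4) · Id(408/4) = 7 · 102 = 714
  d = 6: σ(6) · Id(408/6) = 12 · 68 = 816
  d = 8: σ(8) · Id(408/8) = 15 · 51 = 765
  d = 12: σ(12) · Id(408/12) = 28 · 34 = 952
  d = 17: σ(17) · Id(408/17) = 18 · 24 = 432
  d = 24: σ(24) · Id(408/24) = 60 · 17 = 1020
  d = 34: σ(34) · Id(408/34) = 54 · 12 = 648
  d = 51: σ(51) · Id(408/51) = 72 · 8 = 576
  d = 68: σ(68) · Id(408/68) = 126 · 6 = 756
  d = 102: σ(102) · Id(408/102) = 216 · 4 = 864
  d = 136: σ(136) · Id(408/136) = 270 · 3 = 810
  d = 204: σ(204) · Id(408/204) = 504 · 2 = 1008
  d = 408: σ(408) · Id(408/408) = 1080 · 1 = 1080
Summing: (σ * Id)(408) = 408 + 612 + 544 + 714 + 816 + 765 + 952 + 432 + 1020 + 648 + 576 + 756 + 864 + 810 + 1008 + 1080 = 12005.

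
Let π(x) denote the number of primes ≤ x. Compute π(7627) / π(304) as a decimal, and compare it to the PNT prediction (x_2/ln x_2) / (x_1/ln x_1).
π(7627)/π(304) = 968/62 ≈ 15.6129;  PNT prediction ≈ 16.0450.

π(304) = 62 and π(7627) = 968, so π(7627)/π(304) ≈ 15.6129. The PNT-predicted ratio is (7627/ln(7627)) / (304/ln(304)) ≈ 16.0450. The two agree to within a few percent, as expected.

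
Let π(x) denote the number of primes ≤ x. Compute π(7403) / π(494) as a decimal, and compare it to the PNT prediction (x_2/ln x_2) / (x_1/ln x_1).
π(7403)/π(494) = 939/94 ≈ 9.9894;  PNT prediction ≈ 10.4325.

π(494) = 94 and π(7403) = 939, so π(7403)/π(494) ≈ 9.9894. The PNT-predicted ratio is (7403/ln(7403)) / (494/ln(494)) ≈ 10.4325. The two agree to within a few percent, as expected.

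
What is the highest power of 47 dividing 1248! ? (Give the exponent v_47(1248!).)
v_47(1248!) = 26

Legendre's formula: v_p(n!) = Σ_{k ≥ 1} ⌊n / p^k⌋. For p = 47, n = 1248, the terms are:
  ⌊1248/47^1⌋ = ⌊1248/47⌋ = 26
(the next term ⌊1248/47^2⌋ = 0, terminating the sum). Summing: v_47(1248!) = 26 = 26.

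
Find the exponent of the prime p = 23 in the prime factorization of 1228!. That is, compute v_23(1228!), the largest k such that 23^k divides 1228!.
v_23(1228!) = 55

Legendre's formula: v_p(n!) = Σ_{k ≥ 1} ⌊n / p^k⌋. For p = 23, n = 1228, the terms are:
  ⌊1228/23^1⌋ = ⌊1228/23⌋ = 53
  ⌊1228/23^2⌋ = ⌊1228/529⌋ = 2
(the next term ⌊1228/23^3⌋ = 0, terminating the sum). Summing: v_23(1228!) = 53 + 2 = 55.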